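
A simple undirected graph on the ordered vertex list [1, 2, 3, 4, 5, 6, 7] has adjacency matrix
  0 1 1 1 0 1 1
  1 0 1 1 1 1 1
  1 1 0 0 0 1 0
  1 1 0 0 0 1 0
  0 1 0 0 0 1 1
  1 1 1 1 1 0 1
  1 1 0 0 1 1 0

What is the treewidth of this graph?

A width-3 tree decomposition is:
Bags: B1 = {1, 2, 6, 7}  B2 = {1, 2, 4, 6}  B3 = {1, 2, 3, 6}  B4 = {2, 5, 6, 7}
Tree: B1–B2, B1–B3, B1–B4
The largest bag has 4 vertices, giving width 3; this decomposition certifies tw(G) ≤ 3. For the lower bound, the 4 vertices {1, 2, 3, 6} are pairwise adjacent, and any tree decomposition puts a clique entirely inside one bag — forcing width ≥ 3. Combining the bounds, tw(G) = 3.

3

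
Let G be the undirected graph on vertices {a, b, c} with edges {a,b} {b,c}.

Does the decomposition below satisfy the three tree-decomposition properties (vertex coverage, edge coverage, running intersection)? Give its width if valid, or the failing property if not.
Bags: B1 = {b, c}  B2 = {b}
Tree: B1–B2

No — vertex a appears in no bag.

A tree decomposition must satisfy three properties: every vertex lies in some bag; for every edge, both endpoints lie together in some bag; and for every vertex, the bags containing it form a connected subtree. Here vertex a appears in no bag, so the decomposition is invalid.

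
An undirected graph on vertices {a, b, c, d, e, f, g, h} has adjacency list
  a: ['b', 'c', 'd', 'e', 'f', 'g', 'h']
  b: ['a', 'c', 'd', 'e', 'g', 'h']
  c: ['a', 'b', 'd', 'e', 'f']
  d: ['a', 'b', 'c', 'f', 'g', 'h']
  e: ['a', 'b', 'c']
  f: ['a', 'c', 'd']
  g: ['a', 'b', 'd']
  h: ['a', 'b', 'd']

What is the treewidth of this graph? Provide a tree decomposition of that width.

The largest bag has 4 vertices, giving width 3; this decomposition certifies tw(G) ≤ 3. On the other hand G contains the 4-clique {a, c, d, f}. A clique must lie in a single bag of any decomposition, so no decomposition can have width below 3. Hence tw(G) = 3 exactly.

Treewidth 3.
Bags: B1 = {a, b, c, d}  B2 = {a, b, d, g}  B3 = {a, b, d, h}  B4 = {a, c, d, f}  B5 = {a, b, c, e}
Tree: B1–B2, B2–B3, B1–B4, B1–B5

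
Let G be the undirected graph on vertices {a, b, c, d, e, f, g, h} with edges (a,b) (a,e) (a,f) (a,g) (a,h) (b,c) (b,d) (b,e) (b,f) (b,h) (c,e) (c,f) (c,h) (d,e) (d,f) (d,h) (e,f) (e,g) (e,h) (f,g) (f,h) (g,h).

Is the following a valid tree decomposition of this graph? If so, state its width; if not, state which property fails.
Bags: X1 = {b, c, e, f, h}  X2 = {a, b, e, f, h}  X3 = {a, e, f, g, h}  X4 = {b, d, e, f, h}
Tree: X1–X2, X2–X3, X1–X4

Yes; width 4.

Vertex coverage: the bags together contain {a, b, c, d, e, f, g, h}, the full vertex set. Edge coverage: each edge of G has both endpoints in at least one bag. Running intersection: for every vertex, the bags containing it form a connected subtree. All three properties hold, so this is a valid tree decomposition of width max|bag| − 1 = 4, and hence tw(G) ≤ 4.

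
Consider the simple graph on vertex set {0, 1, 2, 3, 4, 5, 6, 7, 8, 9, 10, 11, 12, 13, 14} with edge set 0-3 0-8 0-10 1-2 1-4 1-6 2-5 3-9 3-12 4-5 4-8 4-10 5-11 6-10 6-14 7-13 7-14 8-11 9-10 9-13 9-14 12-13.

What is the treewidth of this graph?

3

A width-3 tree decomposition is:
Bags: B1 = {3, 7, 12, 13}  B2 = {3, 7, 9, 13}  B3 = {3, 7, 9, 14}  B4 = {0, 3, 9, 14}  B5 = {0, 9, 10, 14}  B6 = {0, 6, 10, 14}  B7 = {0, 6, 8, 10}  B8 = {4, 6, 8, 10}  B9 = {1, 4, 6, 8}  B10 = {1, 4, 8, 11}  B11 = {1, 4, 5, 11}  B12 = {1, 2, 5, 11}
Tree: B1–B2, B2–B3, B3–B4, B4–B5, B5–B6, B6–B7, B7–B8, B8–B9, B9–B10, B10–B11, B11–B12
The largest bag has 4 vertices, giving width 3; this decomposition certifies tw(G) ≤ 3. For the lower bound: the 4 vertex sets {7,12,13}, {3}, {9}, {0,6,10,14} are disjoint, each induces a connected subgraph, and every pair is joined by at least one edge of G. Contracting each set to a single vertex therefore yields K_{4} as a minor, and since treewidth is minor-monotone, tw(G) ≥ tw(K_{4}) = 3. Hence tw(G) = 3 exactly.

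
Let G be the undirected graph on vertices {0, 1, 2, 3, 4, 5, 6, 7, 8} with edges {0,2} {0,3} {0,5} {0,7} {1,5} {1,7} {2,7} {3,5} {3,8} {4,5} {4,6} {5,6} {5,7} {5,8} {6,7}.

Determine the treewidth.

A width-2 tree decomposition is:
Bags: B1 = {1, 5, 7}  B2 = {0, 5, 7}  B3 = {0, 2, 7}  B4 = {5, 6, 7}  B5 = {0, 3, 5}  B6 = {4, 5, 6}  B7 = {3, 5, 8}
Tree: B1–B2, B2–B3, B2–B4, B2–B5, B4–B6, B5–B7
The largest bag has 3 vertices, giving width 2; this decomposition certifies tw(G) ≤ 2. For the lower bound, the 3 vertices {0, 2, 7} are pairwise adjacent, and any tree decomposition puts a clique entirely inside one bag — forcing width ≥ 2. Combining the bounds, tw(G) = 2.

2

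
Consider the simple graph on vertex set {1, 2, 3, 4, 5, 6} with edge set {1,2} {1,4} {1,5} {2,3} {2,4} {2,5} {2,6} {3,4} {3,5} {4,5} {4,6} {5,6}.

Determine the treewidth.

3

A width-3 tree decomposition is:
Bags: B1 = {1, 2, 4, 5}  B2 = {2, 3, 4, 5}  B3 = {2, 4, 5, 6}
Tree: B1–B2, B1–B3
Every bag has size at most 4, so the width is 4 − 1 = 3 and tw(G) ≤ 3. On the other hand G contains the 4-clique {1, 2, 4, 5}. A clique must lie in a single bag of any decomposition, so no decomposition can have width below 3. Therefore the treewidth is 3.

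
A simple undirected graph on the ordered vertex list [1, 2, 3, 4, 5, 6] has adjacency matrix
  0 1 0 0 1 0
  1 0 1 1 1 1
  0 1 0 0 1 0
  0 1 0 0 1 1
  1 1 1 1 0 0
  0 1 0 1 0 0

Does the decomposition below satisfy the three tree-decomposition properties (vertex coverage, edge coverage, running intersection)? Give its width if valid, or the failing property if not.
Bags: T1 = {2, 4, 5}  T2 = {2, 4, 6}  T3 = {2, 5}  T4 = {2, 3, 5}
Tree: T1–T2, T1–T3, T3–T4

A tree decomposition must satisfy three properties: every vertex lies in some bag; for every edge, both endpoints lie together in some bag; and for every vertex, the bags containing it form a connected subtree. Here vertex 1 appears in no bag, so the decomposition is invalid.

No — vertex 1 appears in no bag.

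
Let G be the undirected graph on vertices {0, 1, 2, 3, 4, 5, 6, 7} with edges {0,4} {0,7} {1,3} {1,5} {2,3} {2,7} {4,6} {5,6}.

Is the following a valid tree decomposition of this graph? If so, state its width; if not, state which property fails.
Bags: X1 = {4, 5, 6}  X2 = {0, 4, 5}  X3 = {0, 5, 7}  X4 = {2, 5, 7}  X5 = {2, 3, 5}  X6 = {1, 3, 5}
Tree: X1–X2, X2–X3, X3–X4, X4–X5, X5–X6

Checking the three conditions: (i) the bags cover all of {0, 1, 2, 3, 4, 5, 6, 7}; (ii) for each edge, some bag contains both endpoints; (iii) the bags containing any fixed vertex form a subtree. All hold, so the decomposition is valid with width 3 − 1 = 2.

Yes; width 2.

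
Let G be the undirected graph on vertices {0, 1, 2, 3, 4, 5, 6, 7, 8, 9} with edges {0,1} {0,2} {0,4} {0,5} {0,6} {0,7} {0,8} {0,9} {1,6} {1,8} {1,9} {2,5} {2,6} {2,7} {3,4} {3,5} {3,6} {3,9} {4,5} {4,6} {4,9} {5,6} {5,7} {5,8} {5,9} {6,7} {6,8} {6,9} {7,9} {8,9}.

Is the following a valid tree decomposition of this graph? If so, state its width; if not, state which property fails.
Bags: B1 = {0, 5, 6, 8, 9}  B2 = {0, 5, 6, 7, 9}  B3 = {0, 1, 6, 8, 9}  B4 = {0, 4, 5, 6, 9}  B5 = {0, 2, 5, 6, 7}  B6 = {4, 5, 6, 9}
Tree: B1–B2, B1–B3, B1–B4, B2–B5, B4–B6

A tree decomposition must satisfy three properties: every vertex lies in some bag; for every edge, both endpoints lie together in some bag; and for every vertex, the bags containing it form a connected subtree. Here vertex 3 appears in no bag, so the decomposition is invalid.

No — vertex 3 appears in no bag.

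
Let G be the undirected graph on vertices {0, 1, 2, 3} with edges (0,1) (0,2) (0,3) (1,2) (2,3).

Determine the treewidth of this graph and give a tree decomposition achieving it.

Treewidth 2.
One such decomposition:
Bags: B1 = {0, 2, 3}  B2 = {0, 1, 2}
Tree: B1–B2

The largest bag has 3 vertices, giving width 2; this decomposition certifies tw(G) ≤ 2. Conversely, {0, 1, 2} is a clique of size 3, and the vertices of any clique must share a bag in every tree decomposition; so some bag has ≥ 3 vertices and tw(G) ≥ 2. Therefore the treewidth is 2.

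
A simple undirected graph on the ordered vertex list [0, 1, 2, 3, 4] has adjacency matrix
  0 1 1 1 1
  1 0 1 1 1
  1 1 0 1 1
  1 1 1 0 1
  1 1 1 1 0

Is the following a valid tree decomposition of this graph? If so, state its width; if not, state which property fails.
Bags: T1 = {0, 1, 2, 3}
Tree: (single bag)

A tree decomposition must satisfy three properties: every vertex lies in some bag; for every edge, both endpoints lie together in some bag; and for every vertex, the bags containing it form a connected subtree. Here vertex 4 appears in no bag, so the decomposition is invalid.

No — vertex 4 appears in no bag.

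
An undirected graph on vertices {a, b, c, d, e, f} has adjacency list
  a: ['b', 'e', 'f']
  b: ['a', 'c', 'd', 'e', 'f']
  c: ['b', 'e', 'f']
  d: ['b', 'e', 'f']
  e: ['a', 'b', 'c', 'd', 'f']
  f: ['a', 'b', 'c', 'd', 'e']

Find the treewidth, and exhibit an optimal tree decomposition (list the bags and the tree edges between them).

Treewidth 3.
Bags: B1 = {b, c, e, f}  B2 = {a, b, e, f}  B3 = {b, d, e, f}
Tree: B1–B2, B1–B3

Every bag has size at most 4, so the width is 4 − 1 = 3 and tw(G) ≤ 3. On the other hand G contains the 4-clique {b, d, e, f}. A clique must lie in a single bag of any decomposition, so no decomposition can have width below 3. Hence tw(G) = 3 exactly.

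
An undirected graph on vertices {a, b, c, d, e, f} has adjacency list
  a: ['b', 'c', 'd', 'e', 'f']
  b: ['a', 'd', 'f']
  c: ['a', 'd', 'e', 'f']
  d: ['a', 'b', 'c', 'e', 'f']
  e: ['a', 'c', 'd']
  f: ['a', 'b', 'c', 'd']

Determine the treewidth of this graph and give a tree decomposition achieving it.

Treewidth 3.
One optimal decomposition is:
Bags: B1 = {a, c, d, f}  B2 = {a, c, d, e}  B3 = {a, b, d, f}
Tree: B1–B2, B1–B3

Each bag holds 4 vertices, so the decomposition has width 3, which upper-bounds the treewidth. Conversely, {a, c, d, e} is a clique of size 4, and the vertices of any clique must share a bag in every tree decomposition; so some bag has ≥ 4 vertices and tw(G) ≥ 3. Therefore the treewidth is 3.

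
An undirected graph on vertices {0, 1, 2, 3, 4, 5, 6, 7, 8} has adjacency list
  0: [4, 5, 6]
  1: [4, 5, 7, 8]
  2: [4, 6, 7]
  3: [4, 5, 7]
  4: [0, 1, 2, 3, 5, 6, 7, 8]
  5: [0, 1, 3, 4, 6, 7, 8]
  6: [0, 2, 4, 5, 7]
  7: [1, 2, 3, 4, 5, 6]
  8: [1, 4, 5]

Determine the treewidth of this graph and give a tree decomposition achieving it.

Treewidth 3.
Bags: B1 = {2, 4, 6, 7}  B2 = {4, 5, 6, 7}  B3 = {0, 4, 5, 6}  B4 = {1, 4, 5, 7}  B5 = {1, 4, 5, 8}  B6 = {3, 4, 5, 7}
Tree: B1–B2, B2–B3, B2–B4, B4–B5, B4–B6

The largest bag has 4 vertices, giving width 3; this decomposition certifies tw(G) ≤ 3. Conversely, {2, 4, 6, 7} is a clique of size 4, and the vertices of any clique must share a bag in every tree decomposition; so some bag has ≥ 4 vertices and tw(G) ≥ 3. Hence tw(G) = 3 exactly.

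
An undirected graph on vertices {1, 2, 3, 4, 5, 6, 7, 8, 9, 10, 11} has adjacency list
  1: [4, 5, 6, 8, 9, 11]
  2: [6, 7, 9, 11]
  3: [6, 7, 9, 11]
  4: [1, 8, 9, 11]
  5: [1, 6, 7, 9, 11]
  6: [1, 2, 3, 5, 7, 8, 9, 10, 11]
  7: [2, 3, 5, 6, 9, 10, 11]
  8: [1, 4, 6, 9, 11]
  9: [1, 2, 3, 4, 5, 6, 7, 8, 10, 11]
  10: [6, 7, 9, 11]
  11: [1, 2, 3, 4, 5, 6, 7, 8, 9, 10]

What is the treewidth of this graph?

A width-4 tree decomposition is:
Bags: B1 = {3, 6, 7, 9, 11}  B2 = {5, 6, 7, 9, 11}  B3 = {1, 5, 6, 9, 11}  B4 = {1, 6, 8, 9, 11}  B5 = {6, 7, 9, 10, 11}  B6 = {1, 4, 8, 9, 11}  B7 = {2, 6, 7, 9, 11}
Tree: B1–B2, B2–B3, B3–B4, B1–B5, B4–B6, B1–B7
Each bag holds 5 vertices, so the decomposition has width 4, which upper-bounds the treewidth. Conversely, {1, 4, 8, 9, 11} is a clique of size 5, and the vertices of any clique must share a bag in every tree decomposition; so some bag has ≥ 5 vertices and tw(G) ≥ 4. Combining the bounds, tw(G) = 4.

4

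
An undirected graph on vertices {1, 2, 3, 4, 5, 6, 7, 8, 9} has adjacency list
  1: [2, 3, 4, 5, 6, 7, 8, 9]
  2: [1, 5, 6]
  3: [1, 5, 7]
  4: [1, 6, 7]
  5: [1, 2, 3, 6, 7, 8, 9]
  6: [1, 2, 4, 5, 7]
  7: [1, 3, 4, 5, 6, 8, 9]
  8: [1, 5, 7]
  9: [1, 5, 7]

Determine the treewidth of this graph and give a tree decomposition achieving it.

The largest bag has 4 vertices, giving width 3; this decomposition certifies tw(G) ≤ 3. Conversely, {1, 4, 6, 7} is a clique of size 4, and the vertices of any clique must share a bag in every tree decomposition; so some bag has ≥ 4 vertices and tw(G) ≥ 3. The upper and lower bounds meet at 3, so that is the treewidth.

Treewidth 3.
Bags: B1 = {1, 5, 7, 9}  B2 = {1, 5, 6, 7}  B3 = {1, 3, 5, 7}  B4 = {1, 2, 5, 6}  B5 = {1, 5, 7, 8}  B6 = {1, 4, 6, 7}
Tree: B1–B2, B2–B3, B2–B4, B3–B5, B2–B6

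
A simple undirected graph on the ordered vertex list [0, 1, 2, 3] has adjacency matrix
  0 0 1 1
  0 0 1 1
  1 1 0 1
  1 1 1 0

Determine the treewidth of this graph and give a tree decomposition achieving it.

The largest bag has 3 vertices, giving width 2; this decomposition certifies tw(G) ≤ 2. Conversely, {0, 2, 3} is a clique of size 3, and the vertices of any clique must share a bag in every tree decomposition; so some bag has ≥ 3 vertices and tw(G) ≥ 2. Therefore the treewidth is 2.

Treewidth 2.
Bags: B1 = {1, 2, 3}  B2 = {0, 2, 3}
Tree: B1–B2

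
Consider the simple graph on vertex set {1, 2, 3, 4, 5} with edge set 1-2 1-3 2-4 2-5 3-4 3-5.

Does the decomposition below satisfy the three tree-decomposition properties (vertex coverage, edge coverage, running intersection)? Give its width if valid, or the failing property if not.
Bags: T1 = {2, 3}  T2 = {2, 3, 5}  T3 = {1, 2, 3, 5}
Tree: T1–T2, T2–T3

No — vertex 4 appears in no bag.

A tree decomposition must satisfy three properties: every vertex lies in some bag; for every edge, both endpoints lie together in some bag; and for every vertex, the bags containing it form a connected subtree. Here vertex 4 appears in no bag, so the decomposition is invalid.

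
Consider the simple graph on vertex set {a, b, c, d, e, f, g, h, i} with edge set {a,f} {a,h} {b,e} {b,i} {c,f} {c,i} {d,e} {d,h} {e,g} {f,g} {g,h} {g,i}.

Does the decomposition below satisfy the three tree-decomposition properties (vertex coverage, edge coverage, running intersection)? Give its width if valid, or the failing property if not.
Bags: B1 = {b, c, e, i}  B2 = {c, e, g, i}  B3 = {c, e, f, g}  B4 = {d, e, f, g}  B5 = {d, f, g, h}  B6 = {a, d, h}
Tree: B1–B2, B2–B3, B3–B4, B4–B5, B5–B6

No — edge (f,a) lies in no bag.

A tree decomposition must satisfy three properties: every vertex lies in some bag; for every edge, both endpoints lie together in some bag; and for every vertex, the bags containing it form a connected subtree. Here edge (f,a) lies in no bag, so the decomposition is invalid.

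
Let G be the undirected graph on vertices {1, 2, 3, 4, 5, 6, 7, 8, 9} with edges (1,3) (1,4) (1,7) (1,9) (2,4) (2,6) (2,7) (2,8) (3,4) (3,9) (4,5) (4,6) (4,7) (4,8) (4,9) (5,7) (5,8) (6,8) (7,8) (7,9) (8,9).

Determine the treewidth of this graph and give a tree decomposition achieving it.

Treewidth 3.
One such decomposition:
Bags: B1 = {1, 4, 7, 9}  B2 = {4, 7, 8, 9}  B3 = {2, 4, 7, 8}  B4 = {4, 5, 7, 8}  B5 = {1, 3, 4, 9}  B6 = {2, 4, 6, 8}
Tree: B1–B2, B2–B3, B3–B4, B1–B5, B3–B6

Every bag has size at most 4, so the width is 4 − 1 = 3 and tw(G) ≤ 3. On the other hand G contains the 4-clique {1, 3, 4, 9}. A clique must lie in a single bag of any decomposition, so no decomposition can have width below 3. The upper and lower bounds meet at 3, so that is the treewidth.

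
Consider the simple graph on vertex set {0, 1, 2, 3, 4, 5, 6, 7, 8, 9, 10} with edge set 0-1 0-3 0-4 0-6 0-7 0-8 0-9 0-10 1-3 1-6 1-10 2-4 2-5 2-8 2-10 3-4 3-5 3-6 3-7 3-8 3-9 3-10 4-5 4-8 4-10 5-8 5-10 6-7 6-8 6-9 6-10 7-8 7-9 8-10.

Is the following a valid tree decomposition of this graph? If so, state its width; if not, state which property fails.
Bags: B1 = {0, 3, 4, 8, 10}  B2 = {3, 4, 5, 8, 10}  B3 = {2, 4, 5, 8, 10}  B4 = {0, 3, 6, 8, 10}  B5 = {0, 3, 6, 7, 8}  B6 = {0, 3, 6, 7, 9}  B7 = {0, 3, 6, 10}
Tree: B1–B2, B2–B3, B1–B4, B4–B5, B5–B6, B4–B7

A tree decomposition must satisfy three properties: every vertex lies in some bag; for every edge, both endpoints lie together in some bag; and for every vertex, the bags containing it form a connected subtree. Here vertex 1 appears in no bag, so the decomposition is invalid.

No — vertex 1 appears in no bag.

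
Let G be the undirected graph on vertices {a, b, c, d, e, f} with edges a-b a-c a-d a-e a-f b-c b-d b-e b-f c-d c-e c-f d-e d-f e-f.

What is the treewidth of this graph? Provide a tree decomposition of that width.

With just one bag of size 6, the width is 6 − 1 = 5, so tw(G) ≤ 5. Conversely, {a, b, c, d, e, f} is a clique of size 6, and the vertices of any clique must share a bag in every tree decomposition; so some bag has ≥ 6 vertices and tw(G) ≥ 5. Therefore the treewidth is 5.

Treewidth 5.
Bags: B1 = {a, b, c, d, e, f}
Tree: (single bag)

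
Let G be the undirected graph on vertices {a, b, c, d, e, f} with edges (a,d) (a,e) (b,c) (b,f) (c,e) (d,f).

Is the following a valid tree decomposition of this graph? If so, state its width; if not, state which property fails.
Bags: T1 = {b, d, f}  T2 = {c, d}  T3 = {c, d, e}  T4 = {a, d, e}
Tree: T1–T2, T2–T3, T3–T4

A tree decomposition must satisfy three properties: every vertex lies in some bag; for every edge, both endpoints lie together in some bag; and for every vertex, the bags containing it form a connected subtree. Here edge (b,c) lies in no bag, so the decomposition is invalid.

No — edge (b,c) lies in no bag.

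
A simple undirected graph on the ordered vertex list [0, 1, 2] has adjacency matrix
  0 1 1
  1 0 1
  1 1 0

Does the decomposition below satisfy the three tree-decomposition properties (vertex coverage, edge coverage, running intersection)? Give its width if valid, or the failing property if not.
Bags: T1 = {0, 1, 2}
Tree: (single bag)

Yes; width 2.

Checking the three conditions: (i) the bags cover all of {0, 1, 2}; (ii) for each edge, some bag contains both endpoints; (iii) the bags containing any fixed vertex form a subtree. All hold, so the decomposition is valid with width 3 − 1 = 2.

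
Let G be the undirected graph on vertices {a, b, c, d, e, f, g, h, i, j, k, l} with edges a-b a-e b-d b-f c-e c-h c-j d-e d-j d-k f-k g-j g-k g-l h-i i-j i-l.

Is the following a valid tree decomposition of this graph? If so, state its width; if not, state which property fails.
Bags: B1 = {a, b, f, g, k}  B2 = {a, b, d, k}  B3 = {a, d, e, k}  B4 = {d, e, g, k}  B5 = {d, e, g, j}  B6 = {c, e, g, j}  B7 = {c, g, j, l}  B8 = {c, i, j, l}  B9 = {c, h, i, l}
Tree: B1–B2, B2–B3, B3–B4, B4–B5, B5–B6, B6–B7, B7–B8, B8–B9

A tree decomposition must satisfy three properties: every vertex lies in some bag; for every edge, both endpoints lie together in some bag; and for every vertex, the bags containing it form a connected subtree. Here bags containing vertex g are not connected in the tree, so the decomposition is invalid.

No — bags containing vertex g are not connected in the tree.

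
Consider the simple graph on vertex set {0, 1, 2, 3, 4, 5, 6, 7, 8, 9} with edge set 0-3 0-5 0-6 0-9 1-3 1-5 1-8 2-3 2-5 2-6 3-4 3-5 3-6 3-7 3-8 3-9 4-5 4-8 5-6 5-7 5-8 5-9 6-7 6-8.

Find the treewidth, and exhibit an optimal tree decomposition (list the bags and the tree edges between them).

Treewidth 3.
One such decomposition:
Bags: B1 = {3, 5, 6, 8}  B2 = {3, 5, 6, 7}  B3 = {0, 3, 5, 6}  B4 = {3, 4, 5, 8}  B5 = {1, 3, 5, 8}  B6 = {0, 3, 5, 9}  B7 = {2, 3, 5, 6}
Tree: B1–B2, B2–B3, B1–B4, B1–B5, B3–B6, B3–B7

Every bag has size at most 4, so the width is 4 − 1 = 3 and tw(G) ≤ 3. On the other hand G contains the 4-clique {1, 3, 5, 8}. A clique must lie in a single bag of any decomposition, so no decomposition can have width below 3. Hence tw(G) = 3 exactly.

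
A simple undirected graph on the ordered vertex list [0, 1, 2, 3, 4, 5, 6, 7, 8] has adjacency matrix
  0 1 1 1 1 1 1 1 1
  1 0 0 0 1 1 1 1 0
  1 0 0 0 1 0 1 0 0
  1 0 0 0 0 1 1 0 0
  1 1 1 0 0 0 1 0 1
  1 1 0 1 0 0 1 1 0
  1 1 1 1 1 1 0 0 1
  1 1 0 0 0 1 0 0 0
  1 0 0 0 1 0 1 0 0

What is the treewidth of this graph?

A width-3 tree decomposition is:
Bags: B1 = {0, 1, 4, 6}  B2 = {0, 4, 6, 8}  B3 = {0, 2, 4, 6}  B4 = {0, 1, 5, 6}  B5 = {0, 1, 5, 7}  B6 = {0, 3, 5, 6}
Tree: B1–B2, B2–B3, B1–B4, B4–B5, B4–B6
Every bag has size at most 4, so the width is 4 − 1 = 3 and tw(G) ≤ 3. Conversely, {0, 3, 5, 6} is a clique of size 4, and the vertices of any clique must share a bag in every tree decomposition; so some bag has ≥ 4 vertices and tw(G) ≥ 3. The upper and lower bounds meet at 3, so that is the treewidth.

3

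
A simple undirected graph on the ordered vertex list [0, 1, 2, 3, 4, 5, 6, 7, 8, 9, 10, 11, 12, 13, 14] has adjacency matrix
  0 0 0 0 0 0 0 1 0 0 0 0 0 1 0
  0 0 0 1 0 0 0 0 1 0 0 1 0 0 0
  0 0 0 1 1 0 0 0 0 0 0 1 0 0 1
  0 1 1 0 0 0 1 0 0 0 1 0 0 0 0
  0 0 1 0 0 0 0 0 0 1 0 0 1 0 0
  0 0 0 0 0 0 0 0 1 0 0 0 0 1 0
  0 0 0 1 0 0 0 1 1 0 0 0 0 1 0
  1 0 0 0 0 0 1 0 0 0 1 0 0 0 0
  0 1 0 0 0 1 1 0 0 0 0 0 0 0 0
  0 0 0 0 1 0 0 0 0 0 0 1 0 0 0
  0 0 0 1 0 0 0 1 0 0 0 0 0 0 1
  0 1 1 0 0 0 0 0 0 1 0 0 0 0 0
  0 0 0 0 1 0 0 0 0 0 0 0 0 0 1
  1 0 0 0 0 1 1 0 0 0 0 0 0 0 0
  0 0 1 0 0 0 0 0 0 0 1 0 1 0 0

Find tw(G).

3

A width-3 tree decomposition is:
Bags: B1 = {4, 9, 12, 14}  B2 = {2, 4, 9, 14}  B3 = {2, 9, 11, 14}  B4 = {2, 10, 11, 14}  B5 = {2, 3, 10, 11}  B6 = {1, 3, 10, 11}  B7 = {1, 3, 7, 10}  B8 = {1, 3, 6, 7}  B9 = {1, 6, 7, 8}  B10 = {0, 6, 7, 8}  B11 = {0, 6, 8, 13}  B12 = {0, 5, 8, 13}
Tree: B1–B2, B2–B3, B3–B4, B4–B5, B5–B6, B6–B7, B7–B8, B8–B9, B9–B10, B10–B11, B11–B12
Each bag holds 4 vertices, so the decomposition has width 3, which upper-bounds the treewidth. For the lower bound: the 4 vertex sets {4,9,12}, {14}, {2}, {1,3,10,11} are disjoint, each induces a connected subgraph, and every pair is joined by at least one edge of G. Contracting each set to a single vertex therefore yields K_{4} as a minor, and since treewidth is minor-monotone, tw(G) ≥ tw(K_{4}) = 3. Therefore the treewidth is 3.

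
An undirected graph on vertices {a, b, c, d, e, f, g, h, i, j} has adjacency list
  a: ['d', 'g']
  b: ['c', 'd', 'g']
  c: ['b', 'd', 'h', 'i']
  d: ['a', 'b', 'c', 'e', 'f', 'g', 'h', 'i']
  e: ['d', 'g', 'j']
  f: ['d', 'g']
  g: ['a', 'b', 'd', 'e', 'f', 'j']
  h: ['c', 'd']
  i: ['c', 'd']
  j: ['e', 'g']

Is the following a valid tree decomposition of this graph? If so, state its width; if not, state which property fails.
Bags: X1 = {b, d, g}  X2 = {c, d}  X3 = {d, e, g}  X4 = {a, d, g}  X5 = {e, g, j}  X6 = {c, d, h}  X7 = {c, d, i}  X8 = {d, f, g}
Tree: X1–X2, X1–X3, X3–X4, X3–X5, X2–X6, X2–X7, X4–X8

No — edge (b,c) lies in no bag.

A tree decomposition must satisfy three properties: every vertex lies in some bag; for every edge, both endpoints lie together in some bag; and for every vertex, the bags containing it form a connected subtree. Here edge (b,c) lies in no bag, so the decomposition is invalid.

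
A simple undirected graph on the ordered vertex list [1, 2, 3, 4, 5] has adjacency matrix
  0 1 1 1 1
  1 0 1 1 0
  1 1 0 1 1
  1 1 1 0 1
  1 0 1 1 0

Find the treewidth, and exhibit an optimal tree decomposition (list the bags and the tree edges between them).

Treewidth 3.
Bags: B1 = {1, 2, 3, 4}  B2 = {1, 3, 4, 5}
Tree: B1–B2

The largest bag has 4 vertices, giving width 3; this decomposition certifies tw(G) ≤ 3. On the other hand G contains the 4-clique {1, 2, 3, 4}. A clique must lie in a single bag of any decomposition, so no decomposition can have width below 3. Hence tw(G) = 3 exactly.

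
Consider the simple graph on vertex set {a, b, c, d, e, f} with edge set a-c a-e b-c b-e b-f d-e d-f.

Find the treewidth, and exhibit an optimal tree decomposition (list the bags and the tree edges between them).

Treewidth 2.
Bags: B1 = {b, d, f}  B2 = {b, d, e}  B3 = {b, c, e}  B4 = {a, c, e}
Tree: B1–B2, B2–B3, B3–B4

The largest bag has 3 vertices, giving width 2; this decomposition certifies tw(G) ≤ 2. For the lower bound, G contains the cycle f–d–e–b–f, so G is not a forest; only forests have treewidth ≤ 1, hence tw(G) ≥ 2. Therefore the treewidth is 2.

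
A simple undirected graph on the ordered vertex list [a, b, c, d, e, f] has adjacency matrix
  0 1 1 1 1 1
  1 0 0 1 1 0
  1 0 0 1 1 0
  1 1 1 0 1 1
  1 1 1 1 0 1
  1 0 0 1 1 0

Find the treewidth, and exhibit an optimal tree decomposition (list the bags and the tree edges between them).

Every bag has size at most 4, so the width is 4 − 1 = 3 and tw(G) ≤ 3. Conversely, {a, c, d, e} is a clique of size 4, and the vertices of any clique must share a bag in every tree decomposition; so some bag has ≥ 4 vertices and tw(G) ≥ 3. The upper and lower bounds meet at 3, so that is the treewidth.

Treewidth 3.
One such decomposition:
Bags: B1 = {a, c, d, e}  B2 = {a, d, e, f}  B3 = {a, b, d, e}
Tree: B1–B2, B2–B3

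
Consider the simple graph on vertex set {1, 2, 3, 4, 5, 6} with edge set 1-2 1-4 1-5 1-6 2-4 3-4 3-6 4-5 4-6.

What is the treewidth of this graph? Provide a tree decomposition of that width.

Every bag has size at most 3, so the width is 3 − 1 = 2 and tw(G) ≤ 2. On the other hand G contains the 3-clique {1, 2, 4}. A clique must lie in a single bag of any decomposition, so no decomposition can have width below 2. Hence tw(G) = 2 exactly.

Treewidth 2.
Bags: B1 = {1, 4, 5}  B2 = {1, 2, 4}  B3 = {1, 4, 6}  B4 = {3, 4, 6}
Tree: B1–B2, B1–B3, B3–B4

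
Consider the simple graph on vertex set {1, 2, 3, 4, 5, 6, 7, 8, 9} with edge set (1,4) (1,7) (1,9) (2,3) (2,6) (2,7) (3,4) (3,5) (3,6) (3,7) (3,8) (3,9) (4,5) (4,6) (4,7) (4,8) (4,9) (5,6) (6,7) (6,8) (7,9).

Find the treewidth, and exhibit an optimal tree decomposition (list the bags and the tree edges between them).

Each bag holds 4 vertices, so the decomposition has width 3, which upper-bounds the treewidth. On the other hand G contains the 4-clique {1, 4, 7, 9}. A clique must lie in a single bag of any decomposition, so no decomposition can have width below 3. Hence tw(G) = 3 exactly.

Treewidth 3.
One optimal decomposition is:
Bags: B1 = {2, 3, 6, 7}  B2 = {3, 4, 6, 7}  B3 = {3, 4, 6, 8}  B4 = {3, 4, 7, 9}  B5 = {1, 4, 7, 9}  B6 = {3, 4, 5, 6}
Tree: B1–B2, B2–B3, B2–B4, B4–B5, B3–B6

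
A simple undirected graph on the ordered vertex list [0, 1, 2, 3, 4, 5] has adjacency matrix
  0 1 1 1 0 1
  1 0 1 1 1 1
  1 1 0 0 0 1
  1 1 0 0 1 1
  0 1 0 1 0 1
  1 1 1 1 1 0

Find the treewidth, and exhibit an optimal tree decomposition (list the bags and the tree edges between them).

Every bag has size at most 4, so the width is 4 − 1 = 3 and tw(G) ≤ 3. For the lower bound, the 4 vertices {0, 1, 2, 5} are pairwise adjacent, and any tree decomposition puts a clique entirely inside one bag — forcing width ≥ 3. Therefore the treewidth is 3.

Treewidth 3.
Bags: B1 = {0, 1, 3, 5}  B2 = {1, 3, 4, 5}  B3 = {0, 1, 2, 5}
Tree: B1–B2, B1–B3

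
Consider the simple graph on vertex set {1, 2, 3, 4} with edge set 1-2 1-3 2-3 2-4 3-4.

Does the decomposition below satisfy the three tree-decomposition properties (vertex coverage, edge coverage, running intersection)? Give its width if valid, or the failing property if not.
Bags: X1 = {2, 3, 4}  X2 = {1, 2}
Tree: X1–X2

A tree decomposition must satisfy three properties: every vertex lies in some bag; for every edge, both endpoints lie together in some bag; and for every vertex, the bags containing it form a connected subtree. Here edge (3,1) lies in no bag, so the decomposition is invalid.

No — edge (3,1) lies in no bag.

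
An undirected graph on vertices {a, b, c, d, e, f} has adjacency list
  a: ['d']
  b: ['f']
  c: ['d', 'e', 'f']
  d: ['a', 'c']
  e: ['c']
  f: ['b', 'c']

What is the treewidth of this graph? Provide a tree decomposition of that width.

Treewidth 1.
One optimal decomposition is:
Bags: B1 = {c, d}  B2 = {c, f}  B3 = {b, f}  B4 = {c, e}  B5 = {a, d}
Tree: B1–B2, B2–B3, B1–B4, B1–B5

Each bag holds 2 vertices, so the decomposition has width 1, which upper-bounds the treewidth. Since G has at least one edge (e.g. c–d), it is not an edgeless graph, so tw(G) ≥ 1. Hence tw(G) = 1 exactly.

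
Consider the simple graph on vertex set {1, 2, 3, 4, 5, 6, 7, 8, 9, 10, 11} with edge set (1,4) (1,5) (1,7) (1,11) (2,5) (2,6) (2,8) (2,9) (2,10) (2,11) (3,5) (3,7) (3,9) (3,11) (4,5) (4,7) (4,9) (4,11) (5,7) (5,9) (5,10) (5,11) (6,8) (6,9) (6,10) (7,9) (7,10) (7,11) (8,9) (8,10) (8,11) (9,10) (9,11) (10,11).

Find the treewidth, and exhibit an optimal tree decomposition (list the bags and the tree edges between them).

Treewidth 4.
One such decomposition:
Bags: B1 = {2, 5, 9, 10, 11}  B2 = {2, 8, 9, 10, 11}  B3 = {5, 7, 9, 10, 11}  B4 = {4, 5, 7, 9, 11}  B5 = {3, 5, 7, 9, 11}  B6 = {1, 4, 5, 7, 11}  B7 = {2, 6, 8, 9, 10}
Tree: B1–B2, B1–B3, B3–B4, B3–B5, B4–B6, B2–B7

Each bag holds 5 vertices, so the decomposition has width 4, which upper-bounds the treewidth. Conversely, {1, 4, 5, 7, 11} is a clique of size 5, and the vertices of any clique must share a bag in every tree decomposition; so some bag has ≥ 5 vertices and tw(G) ≥ 4. The upper and lower bounds meet at 4, so that is the treewidth.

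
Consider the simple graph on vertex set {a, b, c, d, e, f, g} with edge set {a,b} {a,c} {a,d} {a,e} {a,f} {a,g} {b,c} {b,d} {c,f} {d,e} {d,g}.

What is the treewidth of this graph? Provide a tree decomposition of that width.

Treewidth 2.
Bags: B1 = {a, b, c}  B2 = {a, b, d}  B3 = {a, c, f}  B4 = {a, d, g}  B5 = {a, d, e}
Tree: B1–B2, B1–B3, B2–B4, B4–B5

The largest bag has 3 vertices, giving width 2; this decomposition certifies tw(G) ≤ 2. On the other hand G contains the 3-clique {a, d, g}. A clique must lie in a single bag of any decomposition, so no decomposition can have width below 2. Combining the bounds, tw(G) = 2.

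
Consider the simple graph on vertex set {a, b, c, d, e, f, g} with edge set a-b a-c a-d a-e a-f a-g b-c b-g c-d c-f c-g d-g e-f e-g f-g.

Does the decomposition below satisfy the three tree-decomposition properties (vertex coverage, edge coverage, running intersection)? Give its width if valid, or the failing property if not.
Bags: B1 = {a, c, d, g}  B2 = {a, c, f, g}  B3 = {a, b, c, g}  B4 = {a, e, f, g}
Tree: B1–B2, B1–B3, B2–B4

Every vertex of G appears in some bag (union = {a, b, c, d, e, f, g}); every edge is covered by a bag; and for each vertex v the set of bags containing v is connected in the bag tree. The decomposition is therefore valid. The largest bag has 4 vertices, so the width is 3.

Yes; width 3.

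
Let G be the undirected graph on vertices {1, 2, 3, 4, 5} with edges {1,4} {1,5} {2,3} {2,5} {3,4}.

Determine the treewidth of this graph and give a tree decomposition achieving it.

The largest bag has 3 vertices, giving width 2; this decomposition certifies tw(G) ≤ 2. For the lower bound, G contains the cycle 3–2–5–1–4–3, so G is not a forest; only forests have treewidth ≤ 1, hence tw(G) ≥ 2. The upper and lower bounds meet at 2, so that is the treewidth.

Treewidth 2.
One optimal decomposition is:
Bags: B1 = {2, 3, 5}  B2 = {1, 3, 5}  B3 = {1, 3, 4}
Tree: B1–B2, B2–B3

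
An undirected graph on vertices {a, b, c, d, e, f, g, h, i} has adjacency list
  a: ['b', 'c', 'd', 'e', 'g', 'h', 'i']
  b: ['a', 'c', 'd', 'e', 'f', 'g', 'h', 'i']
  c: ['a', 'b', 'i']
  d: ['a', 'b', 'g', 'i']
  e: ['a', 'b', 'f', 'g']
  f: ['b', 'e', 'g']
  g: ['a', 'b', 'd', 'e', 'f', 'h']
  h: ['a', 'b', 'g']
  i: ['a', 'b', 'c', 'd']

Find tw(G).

A width-3 tree decomposition is:
Bags: B1 = {a, b, d, g}  B2 = {a, b, d, i}  B3 = {a, b, e, g}  B4 = {b, e, f, g}  B5 = {a, b, g, h}  B6 = {a, b, c, i}
Tree: B1–B2, B1–B3, B3–B4, B3–B5, B2–B6
Every bag has size at most 4, so the width is 4 − 1 = 3 and tw(G) ≤ 3. For the lower bound, the 4 vertices {a, b, d, g} are pairwise adjacent, and any tree decomposition puts a clique entirely inside one bag — forcing width ≥ 3. Hence tw(G) = 3 exactly.

3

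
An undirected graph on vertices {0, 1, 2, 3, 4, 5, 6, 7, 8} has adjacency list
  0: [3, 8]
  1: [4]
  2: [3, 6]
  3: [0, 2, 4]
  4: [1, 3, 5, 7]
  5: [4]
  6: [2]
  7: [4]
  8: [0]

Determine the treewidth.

A width-1 tree decomposition is:
Bags: B1 = {2, 3}  B2 = {0, 3}  B3 = {3, 4}  B4 = {4, 5}  B5 = {4, 7}  B6 = {2, 6}  B7 = {1, 4}  B8 = {0, 8}
Tree: B1–B2, B2–B3, B3–B4, B4–B5, B1–B6, B5–B7, B2–B8
Every bag has size at most 2, so the width is 2 − 1 = 1 and tw(G) ≤ 1. G has an edge, so its treewidth is at least 1. Combining the bounds, tw(G) = 1.

1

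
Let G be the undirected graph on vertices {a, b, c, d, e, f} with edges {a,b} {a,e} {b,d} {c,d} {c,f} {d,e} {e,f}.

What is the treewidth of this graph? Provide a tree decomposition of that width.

Each bag holds 3 vertices, so the decomposition has width 2, which upper-bounds the treewidth. For the lower bound, G contains the cycle a–b–d–e–a, so G is not a forest; only forests have treewidth ≤ 1, hence tw(G) ≥ 2. Hence tw(G) = 2 exactly.

Treewidth 2.
Bags: B1 = {a, b, e}  B2 = {b, d, e}  B3 = {d, e, f}  B4 = {c, d, f}
Tree: B1–B2, B2–B3, B3–B4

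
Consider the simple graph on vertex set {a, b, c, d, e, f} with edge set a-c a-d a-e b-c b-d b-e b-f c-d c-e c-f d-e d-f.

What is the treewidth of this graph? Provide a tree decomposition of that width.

The largest bag has 4 vertices, giving width 3; this decomposition certifies tw(G) ≤ 3. Conversely, {a, c, d, e} is a clique of size 4, and the vertices of any clique must share a bag in every tree decomposition; so some bag has ≥ 4 vertices and tw(G) ≥ 3. Hence tw(G) = 3 exactly.

Treewidth 3.
One such decomposition:
Bags: B1 = {b, c, d, f}  B2 = {b, c, d, e}  B3 = {a, c, d, e}
Tree: B1–B2, B2–B3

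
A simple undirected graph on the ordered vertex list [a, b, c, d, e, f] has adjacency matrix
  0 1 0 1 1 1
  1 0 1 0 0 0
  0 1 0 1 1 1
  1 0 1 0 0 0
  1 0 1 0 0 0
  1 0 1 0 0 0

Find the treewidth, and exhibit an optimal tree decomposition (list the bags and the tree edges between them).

Treewidth 2.
One such decomposition:
Bags: B1 = {a, b, c}  B2 = {a, c, f}  B3 = {a, c, d}  B4 = {a, c, e}
Tree: B1–B2, B2–B3, B3–B4

Every bag has size at most 3, so the width is 3 − 1 = 2 and tw(G) ≤ 2. For the lower bound, G contains the cycle c–b–a–f–c, so G is not a forest; only forests have treewidth ≤ 1, hence tw(G) ≥ 2. The upper and lower bounds meet at 2, so that is the treewidth.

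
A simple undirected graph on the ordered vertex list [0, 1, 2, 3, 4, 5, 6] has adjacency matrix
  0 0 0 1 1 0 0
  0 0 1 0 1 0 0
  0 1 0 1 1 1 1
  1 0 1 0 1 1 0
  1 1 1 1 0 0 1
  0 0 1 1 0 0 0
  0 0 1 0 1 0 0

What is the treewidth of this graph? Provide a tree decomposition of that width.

Every bag has size at most 3, so the width is 3 − 1 = 2 and tw(G) ≤ 2. On the other hand G contains the 3-clique {0, 3, 4}. A clique must lie in a single bag of any decomposition, so no decomposition can have width below 2. Combining the bounds, tw(G) = 2.

Treewidth 2.
Bags: B1 = {2, 3, 4}  B2 = {2, 4, 6}  B3 = {2, 3, 5}  B4 = {1, 2, 4}  B5 = {0, 3, 4}
Tree: B1–B2, B1–B3, B1–B4, B1–B5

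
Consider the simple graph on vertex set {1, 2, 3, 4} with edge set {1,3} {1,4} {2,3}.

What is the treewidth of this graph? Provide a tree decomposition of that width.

Every bag has size at most 2, so the width is 2 − 1 = 1 and tw(G) ≤ 1. Any graph with an edge has treewidth ≥ 1, and G has the edge 1–3. Combining the bounds, tw(G) = 1.

Treewidth 1.
One such decomposition:
Bags: B1 = {1, 3}  B2 = {2, 3}  B3 = {1, 4}
Tree: B1–B2, B1–B3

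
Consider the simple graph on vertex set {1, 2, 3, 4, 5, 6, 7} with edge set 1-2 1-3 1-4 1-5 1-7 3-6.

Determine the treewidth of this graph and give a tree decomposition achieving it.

Treewidth 1.
Bags: B1 = {1, 4}  B2 = {1, 3}  B3 = {1, 7}  B4 = {1, 2}  B5 = {1, 5}  B6 = {3, 6}
Tree: B1–B2, B1–B3, B2–B4, B1–B5, B2–B6

Every bag has size at most 2, so the width is 2 − 1 = 1 and tw(G) ≤ 1. Any graph with an edge has treewidth ≥ 1, and G has the edge 1–4. Combining the bounds, tw(G) = 1.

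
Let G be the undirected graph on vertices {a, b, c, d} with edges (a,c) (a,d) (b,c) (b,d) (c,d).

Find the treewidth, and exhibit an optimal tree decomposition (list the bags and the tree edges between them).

Each bag holds 3 vertices, so the decomposition has width 2, which upper-bounds the treewidth. For the lower bound, the 3 vertices {a, c, d} are pairwise adjacent, and any tree decomposition puts a clique entirely inside one bag — forcing width ≥ 2. Therefore the treewidth is 2.

Treewidth 2.
One optimal decomposition is:
Bags: B1 = {b, c, d}  B2 = {a, c, d}
Tree: B1–B2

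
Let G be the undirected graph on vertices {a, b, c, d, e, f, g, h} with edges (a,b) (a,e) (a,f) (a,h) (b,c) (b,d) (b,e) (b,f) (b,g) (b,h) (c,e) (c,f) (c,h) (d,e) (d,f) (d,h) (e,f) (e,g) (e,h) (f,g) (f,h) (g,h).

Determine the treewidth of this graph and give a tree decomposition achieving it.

Treewidth 4.
One optimal decomposition is:
Bags: B1 = {a, b, e, f, h}  B2 = {b, e, f, g, h}  B3 = {b, d, e, f, h}  B4 = {b, c, e, f, h}
Tree: B1–B2, B1–B3, B3–B4

Every bag has size at most 5, so the width is 5 − 1 = 4 and tw(G) ≤ 4. For the lower bound, the 5 vertices {b, d, e, f, h} are pairwise adjacent, and any tree decomposition puts a clique entirely inside one bag — forcing width ≥ 4. Hence tw(G) = 4 exactly.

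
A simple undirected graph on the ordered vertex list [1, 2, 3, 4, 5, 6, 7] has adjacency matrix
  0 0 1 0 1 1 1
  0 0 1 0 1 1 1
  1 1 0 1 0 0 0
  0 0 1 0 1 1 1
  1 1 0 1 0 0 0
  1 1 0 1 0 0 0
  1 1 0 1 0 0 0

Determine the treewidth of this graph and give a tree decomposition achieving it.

Each bag holds 4 vertices, so the decomposition has width 3, which upper-bounds the treewidth. For the lower bound: the 4 vertex sets {1,5}, {2,3}, {4}, {6} are disjoint, each induces a connected subgraph, and every pair is joined by at least one edge of G. Contracting each set to a single vertex therefore yields K_{4} as a minor, and since treewidth is minor-monotone, tw(G) ≥ tw(K_{4}) = 3. The upper and lower bounds meet at 3, so that is the treewidth.

Treewidth 3.
Bags: B1 = {1, 2, 4, 5}  B2 = {1, 2, 3, 4}  B3 = {1, 2, 4, 6}  B4 = {1, 2, 4, 7}
Tree: B1–B2, B2–B3, B3–B4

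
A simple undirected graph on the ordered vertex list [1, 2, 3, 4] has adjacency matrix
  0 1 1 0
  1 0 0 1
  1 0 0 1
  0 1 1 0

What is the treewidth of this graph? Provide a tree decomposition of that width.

Treewidth 2.
One optimal decomposition is:
Bags: B1 = {1, 3, 4}  B2 = {1, 2, 4}
Tree: B1–B2

Each bag holds 3 vertices, so the decomposition has width 2, which upper-bounds the treewidth. For the lower bound, G contains the cycle 1–3–4–2–1, so G is not a forest; only forests have treewidth ≤ 1, hence tw(G) ≥ 2. Hence tw(G) = 2 exactly.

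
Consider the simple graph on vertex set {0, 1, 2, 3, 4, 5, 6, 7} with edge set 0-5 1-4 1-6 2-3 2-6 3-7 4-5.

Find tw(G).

1

A width-1 tree decomposition is:
Bags: B1 = {3, 7}  B2 = {2, 3}  B3 = {2, 6}  B4 = {1, 6}  B5 = {1, 4}  B6 = {4, 5}  B7 = {0, 5}
Tree: B1–B2, B2–B3, B3–B4, B4–B5, B5–B6, B6–B7
The largest bag has 2 vertices, giving width 1; this decomposition certifies tw(G) ≤ 1. Any graph with an edge has treewidth ≥ 1, and G has the edge 7–3. Combining the bounds, tw(G) = 1.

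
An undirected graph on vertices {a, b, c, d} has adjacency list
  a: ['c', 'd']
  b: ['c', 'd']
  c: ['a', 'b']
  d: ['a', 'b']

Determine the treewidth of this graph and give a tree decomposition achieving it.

Each bag holds 3 vertices, so the decomposition has width 2, which upper-bounds the treewidth. Since a–c–b–d–a is a cycle in G, G is not acyclic. Forests are exactly the graphs of treewidth ≤ 1, so tw(G) ≥ 2. The upper and lower bounds meet at 2, so that is the treewidth.

Treewidth 2.
One optimal decomposition is:
Bags: B1 = {a, b, c}  B2 = {a, b, d}
Tree: B1–B2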